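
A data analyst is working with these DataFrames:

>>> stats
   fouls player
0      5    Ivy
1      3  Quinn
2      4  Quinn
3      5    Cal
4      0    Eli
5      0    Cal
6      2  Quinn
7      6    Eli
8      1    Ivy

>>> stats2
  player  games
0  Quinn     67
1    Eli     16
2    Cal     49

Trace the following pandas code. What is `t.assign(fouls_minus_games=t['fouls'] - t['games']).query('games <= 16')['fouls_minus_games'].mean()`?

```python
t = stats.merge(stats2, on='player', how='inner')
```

-13.0

merge on 'player' (how='inner') → 7 rows:
   fouls player  games
0      3  Quinn     67
1      4  Quinn     67
2      5    Cal     49
3      0    Eli     16
4      0    Cal     49
5      2  Quinn     67
6      6    Eli     16
add column fouls_minus_games = t['fouls'] - t['games']:
   fouls player  games  fouls_minus_games
0      3  Quinn     67                -64
1      4  Quinn     67                -63
2      5    Cal     49                -44
3      0    Eli     16                -16
4      0    Cal     49                -49
5      2  Quinn     67                -65
6      6    Eli     16                -10
filter rows where games <= 16:
   fouls player  games  fouls_minus_games
3      0    Eli     16                -16
6      6    Eli     16                -10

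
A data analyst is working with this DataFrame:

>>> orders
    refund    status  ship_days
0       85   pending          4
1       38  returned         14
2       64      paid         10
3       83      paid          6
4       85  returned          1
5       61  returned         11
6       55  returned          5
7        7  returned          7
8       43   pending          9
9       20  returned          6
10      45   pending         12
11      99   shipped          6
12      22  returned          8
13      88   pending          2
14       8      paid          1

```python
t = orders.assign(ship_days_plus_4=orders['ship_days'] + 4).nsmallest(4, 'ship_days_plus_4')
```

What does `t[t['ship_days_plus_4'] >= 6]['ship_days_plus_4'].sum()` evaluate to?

add column ship_days_plus_4 = orders['ship_days'] + 4:
    refund    status  ship_days  ship_days_plus_4
0       85   pending          4                 8
1       38  returned         14                18
2       64      paid         10                14
3       83      paid          6                10
4       85  returned          1                 5
5       61  returned         11                15
6       55  returned          5                 9
7        7  returned          7                11
8       43   pending          9                13
9       20  returned          6                10
10      45   pending         12                16
11      99   shipped          6                10
12      22  returned          8                12
13      88   pending          2                 6
14       8      paid          1                 5
take 4 rows with smallest ship_days_plus_4:
    refund    status  ship_days  ship_days_plus_4
4       85  returned          1                 5
14       8      paid          1                 5
13      88   pending          2                 6
0       85   pending          4                 8
filter rows where ship_days_plus_4 >= 6:
    refund   status  ship_days  ship_days_plus_4
13      88  pending          2                 6
0       85  pending          4                 8
Taking the sum of column 'ship_days_plus_4' gives 14.

14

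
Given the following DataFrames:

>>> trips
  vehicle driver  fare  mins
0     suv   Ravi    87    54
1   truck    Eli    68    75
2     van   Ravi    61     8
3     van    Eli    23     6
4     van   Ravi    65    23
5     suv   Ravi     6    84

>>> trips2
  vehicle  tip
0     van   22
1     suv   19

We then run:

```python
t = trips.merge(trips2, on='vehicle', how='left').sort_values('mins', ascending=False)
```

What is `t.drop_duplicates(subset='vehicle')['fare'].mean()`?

merge on 'vehicle' (how='left') → 6 rows:
  vehicle driver  fare  mins   tip
0     suv   Ravi    87    54  19.0
1   truck    Eli    68    75   NaN
2     van   Ravi    61     8  22.0
3     van    Eli    23     6  22.0
4     van   Ravi    65    23  22.0
5     suv   Ravi     6    84  19.0
sort by mins descending:
  vehicle driver  fare  mins   tip
5     suv   Ravi     6    84  19.0
1   truck    Eli    68    75   NaN
0     suv   Ravi    87    54  19.0
4     van   Ravi    65    23  22.0
2     van   Ravi    61     8  22.0
3     van    Eli    23     6  22.0
drop duplicate vehicle (keep=first):
  vehicle driver  fare  mins   tip
5     suv   Ravi     6    84  19.0
1   truck    Eli    68    75   NaN
4     van   Ravi    65    23  22.0
So mean() = 46.3333333333.

46.3333333333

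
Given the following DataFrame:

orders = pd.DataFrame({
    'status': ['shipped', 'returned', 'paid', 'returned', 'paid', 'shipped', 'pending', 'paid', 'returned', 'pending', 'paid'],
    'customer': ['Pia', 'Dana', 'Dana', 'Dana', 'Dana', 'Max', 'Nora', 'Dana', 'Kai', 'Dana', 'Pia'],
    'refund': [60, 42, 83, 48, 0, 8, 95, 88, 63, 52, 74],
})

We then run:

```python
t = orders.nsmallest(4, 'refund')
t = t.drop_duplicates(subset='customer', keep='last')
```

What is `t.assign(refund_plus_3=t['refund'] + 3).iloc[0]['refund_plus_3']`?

take 4 rows with smallest refund:
     status customer  refund
4      paid     Dana       0
5   shipped      Max       8
1  returned     Dana      42
3  returned     Dana      48
drop duplicate customer (keep=last):
     status customer  refund
5   shipped      Max       8
3  returned     Dana      48
add column refund_plus_3 = t['refund'] + 3:
     status customer  refund  refund_plus_3
5   shipped      Max       8             11
3  returned     Dana      48             51

11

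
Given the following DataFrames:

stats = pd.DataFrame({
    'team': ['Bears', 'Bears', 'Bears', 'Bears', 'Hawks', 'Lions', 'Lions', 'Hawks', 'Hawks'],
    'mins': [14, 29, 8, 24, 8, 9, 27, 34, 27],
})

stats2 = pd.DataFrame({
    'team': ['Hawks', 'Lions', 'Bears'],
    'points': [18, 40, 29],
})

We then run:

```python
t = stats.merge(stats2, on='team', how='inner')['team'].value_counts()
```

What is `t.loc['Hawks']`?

merge on 'team' (how='inner') → 9 rows:
    team  mins  points
0  Bears    14      29
1  Bears    29      29
2  Bears     8      29
3  Bears    24      29
4  Hawks     8      18
5  Lions     9      40
6  Lions    27      40
7  Hawks    34      18
8  Hawks    27      18
value_counts of team:
team
Bears    4
Hawks    3
Lions    2
Name: count, dtype: int64

3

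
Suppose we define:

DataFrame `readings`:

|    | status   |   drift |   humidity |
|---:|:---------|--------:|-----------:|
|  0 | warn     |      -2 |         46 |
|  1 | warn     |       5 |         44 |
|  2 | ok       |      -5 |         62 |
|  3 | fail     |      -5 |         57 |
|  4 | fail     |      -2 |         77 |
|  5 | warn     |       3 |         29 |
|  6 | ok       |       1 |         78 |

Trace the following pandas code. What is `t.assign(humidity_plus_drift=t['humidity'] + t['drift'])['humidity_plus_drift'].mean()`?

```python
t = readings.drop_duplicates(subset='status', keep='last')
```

drop duplicate status (keep=last):
  status  drift  humidity
4   fail     -2        77
5   warn      3        29
6     ok      1        78
add column humidity_plus_drift = t['humidity'] + t['drift']:
  status  drift  humidity  humidity_plus_drift
4   fail     -2        77                   75
5   warn      3        29                   32
6     ok      1        78                   79

62.0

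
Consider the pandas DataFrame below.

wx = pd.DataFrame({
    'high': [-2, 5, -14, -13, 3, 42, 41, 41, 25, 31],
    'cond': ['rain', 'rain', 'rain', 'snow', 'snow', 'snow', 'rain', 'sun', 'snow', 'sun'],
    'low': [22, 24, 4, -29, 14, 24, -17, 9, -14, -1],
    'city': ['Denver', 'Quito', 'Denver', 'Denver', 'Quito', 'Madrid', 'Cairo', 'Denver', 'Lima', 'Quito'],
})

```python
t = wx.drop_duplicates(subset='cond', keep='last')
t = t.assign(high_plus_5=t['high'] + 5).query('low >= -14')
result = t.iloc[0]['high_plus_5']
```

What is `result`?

drop duplicate cond (keep=last):
   high  cond  low   city
6    41  rain  -17  Cairo
8    25  snow  -14   Lima
9    31   sun   -1  Quito
add column high_plus_5 = t['high'] + 5:
   high  cond  low   city  high_plus_5
6    41  rain  -17  Cairo           46
8    25  snow  -14   Lima           30
9    31   sun   -1  Quito           36
filter rows where low >= -14:
   high  cond  low   city  high_plus_5
8    25  snow  -14   Lima           30
9    31   sun   -1  Quito           36

30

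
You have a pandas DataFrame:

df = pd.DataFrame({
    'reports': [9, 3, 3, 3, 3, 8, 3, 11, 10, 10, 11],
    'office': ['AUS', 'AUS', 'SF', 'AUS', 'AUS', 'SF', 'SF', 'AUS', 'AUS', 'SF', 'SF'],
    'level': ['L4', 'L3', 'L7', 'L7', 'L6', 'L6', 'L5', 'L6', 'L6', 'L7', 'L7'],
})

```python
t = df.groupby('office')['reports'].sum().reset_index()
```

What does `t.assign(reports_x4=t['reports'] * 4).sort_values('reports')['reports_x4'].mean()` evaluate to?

group by office, sum of reports:
office
AUS    39
SF     35
Name: reports, dtype: int64
reset_index():
  office  reports
0    AUS       39
1     SF       35
add column reports_x4 = t['reports'] * 4:
  office  reports  reports_x4
0    AUS       39         156
1     SF       35         140
sort by reports:
  office  reports  reports_x4
1     SF       35         140
0    AUS       39         156
Hence 148.0.

148.0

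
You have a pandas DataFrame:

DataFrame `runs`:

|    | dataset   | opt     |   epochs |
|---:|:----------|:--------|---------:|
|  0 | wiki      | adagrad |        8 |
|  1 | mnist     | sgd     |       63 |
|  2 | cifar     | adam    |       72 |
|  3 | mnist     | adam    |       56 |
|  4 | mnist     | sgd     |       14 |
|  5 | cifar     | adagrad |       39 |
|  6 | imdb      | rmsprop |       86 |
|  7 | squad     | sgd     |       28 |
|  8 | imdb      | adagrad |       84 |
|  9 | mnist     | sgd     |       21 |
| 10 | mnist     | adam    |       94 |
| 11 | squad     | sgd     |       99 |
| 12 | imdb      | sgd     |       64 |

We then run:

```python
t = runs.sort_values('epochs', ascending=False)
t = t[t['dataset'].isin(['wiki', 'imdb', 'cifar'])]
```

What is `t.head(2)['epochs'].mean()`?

85.0

sort by epochs descending:
   dataset      opt  epochs
11   squad      sgd      99
10   mnist     adam      94
6     imdb  rmsprop      86
8     imdb  adagrad      84
2    cifar     adam      72
12    imdb      sgd      64
1    mnist      sgd      63
3    mnist     adam      56
5    cifar  adagrad      39
7    squad      sgd      28
9    mnist      sgd      21
4    mnist      sgd      14
0     wiki  adagrad       8
filter rows where dataset in ['wiki', 'imdb', 'cifar']:
   dataset      opt  epochs
6     imdb  rmsprop      86
8     imdb  adagrad      84
2    cifar     adam      72
12    imdb      sgd      64
5    cifar  adagrad      39
0     wiki  adagrad       8
take first 2 rows:
  dataset      opt  epochs
6    imdb  rmsprop      86
8    imdb  adagrad      84
Finally, mean of column 'epochs' = 85.0.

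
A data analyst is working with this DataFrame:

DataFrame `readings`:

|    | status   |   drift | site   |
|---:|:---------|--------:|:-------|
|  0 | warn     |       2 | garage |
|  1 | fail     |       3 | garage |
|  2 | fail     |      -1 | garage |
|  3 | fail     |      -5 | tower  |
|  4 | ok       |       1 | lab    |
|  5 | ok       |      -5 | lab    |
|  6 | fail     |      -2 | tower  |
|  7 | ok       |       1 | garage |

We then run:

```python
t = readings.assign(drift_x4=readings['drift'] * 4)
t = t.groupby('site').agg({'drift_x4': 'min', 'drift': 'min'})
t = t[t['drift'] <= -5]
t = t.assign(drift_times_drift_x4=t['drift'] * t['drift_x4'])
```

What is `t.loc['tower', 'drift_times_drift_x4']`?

add column drift_x4 = readings['drift'] * 4:
  status  drift    site  drift_x4
0   warn      2  garage         8
1   fail      3  garage        12
2   fail     -1  garage        -4
3   fail     -5   tower       -20
4     ok      1     lab         4
5     ok     -5     lab       -20
6   fail     -2   tower        -8
7     ok      1  garage         4
group by site: min(drift_x4), min(drift):
        drift_x4  drift
site                   
garage        -4     -1
lab          -20     -5
tower        -20     -5
filter rows where drift <= -5:
       drift_x4  drift
site                  
lab         -20     -5
tower       -20     -5
add column drift_times_drift_x4 = t['drift'] * t['drift_x4']:
       drift_x4  drift  drift_times_drift_x4
site                                        
lab         -20     -5                   100
tower       -20     -5                   100

100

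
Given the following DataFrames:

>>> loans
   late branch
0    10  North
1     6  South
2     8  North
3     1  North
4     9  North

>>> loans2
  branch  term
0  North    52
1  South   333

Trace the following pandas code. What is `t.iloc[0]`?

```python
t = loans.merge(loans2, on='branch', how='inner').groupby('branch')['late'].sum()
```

28

merge on 'branch' (how='inner') → 5 rows:
   late branch  term
0    10  North    52
1     6  South   333
2     8  North    52
3     1  North    52
4     9  North    52
group by branch, sum of late:
branch
North    28
South     6
Name: late, dtype: int64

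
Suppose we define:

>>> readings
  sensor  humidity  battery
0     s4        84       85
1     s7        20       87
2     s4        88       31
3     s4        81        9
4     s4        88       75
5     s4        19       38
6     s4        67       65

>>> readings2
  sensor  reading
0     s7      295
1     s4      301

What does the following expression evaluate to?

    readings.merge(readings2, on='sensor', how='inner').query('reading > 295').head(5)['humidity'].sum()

merge on 'sensor' (how='inner') → 7 rows:
  sensor  humidity  battery  reading
0     s4        84       85      301
1     s7        20       87      295
2     s4        88       31      301
3     s4        81        9      301
4     s4        88       75      301
5     s4        19       38      301
6     s4        67       65      301
filter rows where reading > 295:
  sensor  humidity  battery  reading
0     s4        84       85      301
2     s4        88       31      301
3     s4        81        9      301
4     s4        88       75      301
5     s4        19       38      301
6     s4        67       65      301
take first 5 rows:
  sensor  humidity  battery  reading
0     s4        84       85      301
2     s4        88       31      301
3     s4        81        9      301
4     s4        88       75      301
5     s4        19       38      301

360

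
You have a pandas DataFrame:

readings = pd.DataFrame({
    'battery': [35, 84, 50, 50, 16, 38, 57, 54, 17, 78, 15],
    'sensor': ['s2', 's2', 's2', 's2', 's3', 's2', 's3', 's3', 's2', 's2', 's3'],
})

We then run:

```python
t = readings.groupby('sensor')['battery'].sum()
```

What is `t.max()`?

group by sensor, sum of battery:
sensor
s2    352
s3    142
Name: battery, dtype: int64
Taking the max of the resulting series gives 352.

352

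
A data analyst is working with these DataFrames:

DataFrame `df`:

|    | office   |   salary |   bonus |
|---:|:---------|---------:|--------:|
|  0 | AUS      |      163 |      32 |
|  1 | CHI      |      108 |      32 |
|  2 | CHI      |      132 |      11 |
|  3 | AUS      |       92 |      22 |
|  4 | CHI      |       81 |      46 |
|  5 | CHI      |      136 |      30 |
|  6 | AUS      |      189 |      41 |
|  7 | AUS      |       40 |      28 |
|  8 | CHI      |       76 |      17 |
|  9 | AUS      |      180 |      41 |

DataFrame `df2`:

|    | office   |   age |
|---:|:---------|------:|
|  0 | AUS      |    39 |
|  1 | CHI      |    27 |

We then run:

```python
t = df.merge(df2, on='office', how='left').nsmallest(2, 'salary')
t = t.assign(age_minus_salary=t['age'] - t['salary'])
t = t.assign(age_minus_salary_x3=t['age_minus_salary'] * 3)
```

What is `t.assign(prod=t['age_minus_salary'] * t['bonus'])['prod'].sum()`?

-861

merge on 'office' (how='left') → 10 rows:
  office  salary  bonus  age
0    AUS     163     32   39
1    CHI     108     32   27
2    CHI     132     11   27
3    AUS      92     22   39
4    CHI      81     46   27
5    CHI     136     30   27
6    AUS     189     41   39
7    AUS      40     28   39
8    CHI      76     17   27
9    AUS     180     41   39
take 2 rows with smallest salary:
  office  salary  bonus  age
7    AUS      40     28   39
8    CHI      76     17   27
add column age_minus_salary = t['age'] - t['salary']:
  office  salary  bonus  age  age_minus_salary
7    AUS      40     28   39                -1
8    CHI      76     17   27               -49
add column age_minus_salary_x3 = t['age_minus_salary'] * 3:
  office  salary  bonus  age  age_minus_salary  age_minus_salary_x3
7    AUS      40     28   39                -1                   -3
8    CHI      76     17   27               -49                 -147
add column prod = t['age_minus_salary'] * t['bonus']:
  office  salary  bonus  age  age_minus_salary  age_minus_salary_x3  prod
7    AUS      40     28   39                -1                   -3   -28
8    CHI      76     17   27               -49                 -147  -833
Reading off the sum of column 'prod', we get -861.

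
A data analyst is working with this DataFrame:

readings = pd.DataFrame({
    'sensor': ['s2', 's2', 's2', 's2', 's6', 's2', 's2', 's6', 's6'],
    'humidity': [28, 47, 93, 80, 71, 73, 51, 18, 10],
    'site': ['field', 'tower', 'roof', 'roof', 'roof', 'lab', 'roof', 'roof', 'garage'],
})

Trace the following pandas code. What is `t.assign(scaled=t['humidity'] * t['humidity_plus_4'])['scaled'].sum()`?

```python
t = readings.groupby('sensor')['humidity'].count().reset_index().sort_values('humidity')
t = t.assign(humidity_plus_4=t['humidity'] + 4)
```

group by sensor, count of humidity:
sensor
s2    6
s6    3
Name: humidity, dtype: int64
reset_index():
  sensor  humidity
0     s2         6
1     s6         3
sort by humidity:
  sensor  humidity
1     s6         3
0     s2         6
add column humidity_plus_4 = t['humidity'] + 4:
  sensor  humidity  humidity_plus_4
1     s6         3                7
0     s2         6               10
add column scaled = t['humidity'] * t['humidity_plus_4']:
  sensor  humidity  humidity_plus_4  scaled
1     s6         3                7      21
0     s2         6               10      60
Taking the sum of column 'scaled' gives 81.

81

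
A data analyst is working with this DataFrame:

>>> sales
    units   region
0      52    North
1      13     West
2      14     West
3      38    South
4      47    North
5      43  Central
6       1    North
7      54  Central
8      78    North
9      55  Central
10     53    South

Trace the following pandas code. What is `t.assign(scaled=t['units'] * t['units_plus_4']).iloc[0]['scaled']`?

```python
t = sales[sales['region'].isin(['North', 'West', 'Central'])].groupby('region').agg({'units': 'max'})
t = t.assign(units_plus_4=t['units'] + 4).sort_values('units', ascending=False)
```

filter rows where region in ['North', 'West', 'Central']:
   units   region
0     52    North
1     13     West
2     14     West
4     47    North
5     43  Central
6      1    North
7     54  Central
8     78    North
9     55  Central
group by region, max of units:
         units
region        
Central     55
North       78
West        14
add column units_plus_4 = t['units'] + 4:
         units  units_plus_4
region                      
Central     55            59
North       78            82
West        14            18
sort by units descending:
         units  units_plus_4
region                      
North       78            82
Central     55            59
West        14            18
add column scaled = t['units'] * t['units_plus_4']:
         units  units_plus_4  scaled
region                              
North       78            82    6396
Central     55            59    3245
West        14            18     252
Then the value at position 0, column 'scaled': 6396

6396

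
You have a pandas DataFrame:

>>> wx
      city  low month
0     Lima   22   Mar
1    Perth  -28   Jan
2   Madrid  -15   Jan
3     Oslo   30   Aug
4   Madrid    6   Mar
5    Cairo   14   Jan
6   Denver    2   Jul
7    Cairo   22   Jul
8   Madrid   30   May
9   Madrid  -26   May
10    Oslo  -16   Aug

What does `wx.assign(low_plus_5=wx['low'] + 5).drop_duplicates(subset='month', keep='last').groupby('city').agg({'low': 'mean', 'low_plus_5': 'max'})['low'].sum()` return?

-8.0

add column low_plus_5 = wx['low'] + 5:
      city  low month  low_plus_5
0     Lima   22   Mar          27
1    Perth  -28   Jan         -23
2   Madrid  -15   Jan         -10
3     Oslo   30   Aug          35
4   Madrid    6   Mar          11
5    Cairo   14   Jan          19
6   Denver    2   Jul           7
7    Cairo   22   Jul          27
8   Madrid   30   May          35
9   Madrid  -26   May         -21
10    Oslo  -16   Aug         -11
drop duplicate month (keep=last):
      city  low month  low_plus_5
4   Madrid    6   Mar          11
5    Cairo   14   Jan          19
7    Cairo   22   Jul          27
9   Madrid  -26   May         -21
10    Oslo  -16   Aug         -11
group by city: mean(low), max(low_plus_5):
         low  low_plus_5
city                    
Cairo   18.0          27
Madrid -10.0          11
Oslo   -16.0         -11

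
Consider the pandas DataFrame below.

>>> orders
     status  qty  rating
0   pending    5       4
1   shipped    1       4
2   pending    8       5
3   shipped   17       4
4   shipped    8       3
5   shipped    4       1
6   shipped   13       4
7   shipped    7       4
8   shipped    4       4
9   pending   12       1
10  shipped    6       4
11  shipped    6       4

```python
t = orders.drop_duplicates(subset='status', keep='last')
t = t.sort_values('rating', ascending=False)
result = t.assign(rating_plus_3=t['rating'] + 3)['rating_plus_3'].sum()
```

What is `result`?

drop duplicate status (keep=last):
     status  qty  rating
9   pending   12       1
11  shipped    6       4
sort by rating descending:
     status  qty  rating
11  shipped    6       4
9   pending   12       1
add column rating_plus_3 = t['rating'] + 3:
     status  qty  rating  rating_plus_3
11  shipped    6       4              7
9   pending   12       1              4

11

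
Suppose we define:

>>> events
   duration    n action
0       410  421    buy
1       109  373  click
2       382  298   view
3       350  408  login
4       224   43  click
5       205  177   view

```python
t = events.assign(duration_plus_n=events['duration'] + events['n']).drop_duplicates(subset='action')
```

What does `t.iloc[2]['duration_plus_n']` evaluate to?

680

add column duration_plus_n = events['duration'] + events['n']:
   duration    n action  duration_plus_n
0       410  421    buy              831
1       109  373  click              482
2       382  298   view              680
3       350  408  login              758
4       224   43  click              267
5       205  177   view              382
drop duplicate action (keep=first):
   duration    n action  duration_plus_n
0       410  421    buy              831
1       109  373  click              482
2       382  298   view              680
3       350  408  login              758
So iloc[2]['duration_plus_n'] = 680.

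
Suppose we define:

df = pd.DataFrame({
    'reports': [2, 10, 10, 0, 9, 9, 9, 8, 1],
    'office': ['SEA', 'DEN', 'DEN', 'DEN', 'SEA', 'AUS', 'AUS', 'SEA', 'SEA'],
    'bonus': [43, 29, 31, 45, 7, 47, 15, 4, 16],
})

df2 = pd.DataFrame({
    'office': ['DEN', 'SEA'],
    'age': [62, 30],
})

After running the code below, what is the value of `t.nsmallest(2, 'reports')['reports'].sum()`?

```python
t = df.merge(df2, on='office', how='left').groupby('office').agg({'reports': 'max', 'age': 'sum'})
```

merge on 'office' (how='left') → 9 rows:
   reports office  bonus   age
0        2    SEA     43  30.0
1       10    DEN     29  62.0
2       10    DEN     31  62.0
3        0    DEN     45  62.0
4        9    SEA      7  30.0
5        9    AUS     47   NaN
6        9    AUS     15   NaN
7        8    SEA      4  30.0
8        1    SEA     16  30.0
group by office: max(reports), sum(age):
        reports    age
office                
AUS           9    0.0
DEN          10  186.0
SEA           9  120.0
take 2 rows with smallest reports:
        reports    age
office                
AUS           9    0.0
SEA           9  120.0
Reading off the sum of column 'reports', we get 18.

18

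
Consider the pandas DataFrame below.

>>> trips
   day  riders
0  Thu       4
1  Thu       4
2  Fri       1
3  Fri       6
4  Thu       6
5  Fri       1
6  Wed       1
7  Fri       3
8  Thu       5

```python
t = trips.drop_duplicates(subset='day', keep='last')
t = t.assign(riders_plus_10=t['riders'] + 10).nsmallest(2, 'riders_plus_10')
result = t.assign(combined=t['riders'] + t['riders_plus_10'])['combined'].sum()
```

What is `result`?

drop duplicate day (keep=last):
   day  riders
6  Wed       1
7  Fri       3
8  Thu       5
add column riders_plus_10 = t['riders'] + 10:
   day  riders  riders_plus_10
6  Wed       1              11
7  Fri       3              13
8  Thu       5              15
take 2 rows with smallest riders_plus_10:
   day  riders  riders_plus_10
6  Wed       1              11
7  Fri       3              13
add column combined = t['riders'] + t['riders_plus_10']:
   day  riders  riders_plus_10  combined
6  Wed       1              11        12
7  Fri       3              13        16
Finally, sum of column 'combined' = 28.

28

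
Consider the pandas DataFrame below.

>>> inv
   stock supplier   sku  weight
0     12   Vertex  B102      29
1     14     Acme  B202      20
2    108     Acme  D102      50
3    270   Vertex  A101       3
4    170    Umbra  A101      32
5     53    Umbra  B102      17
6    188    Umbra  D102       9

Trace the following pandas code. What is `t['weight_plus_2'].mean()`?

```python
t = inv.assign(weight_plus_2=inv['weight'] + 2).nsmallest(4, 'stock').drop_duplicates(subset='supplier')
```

add column weight_plus_2 = inv['weight'] + 2:
   stock supplier   sku  weight  weight_plus_2
0     12   Vertex  B102      29             31
1     14     Acme  B202      20             22
2    108     Acme  D102      50             52
3    270   Vertex  A101       3              5
4    170    Umbra  A101      32             34
5     53    Umbra  B102      17             19
6    188    Umbra  D102       9             11
take 4 rows with smallest stock:
   stock supplier   sku  weight  weight_plus_2
0     12   Vertex  B102      29             31
1     14     Acme  B202      20             22
5     53    Umbra  B102      17             19
2    108     Acme  D102      50             52
drop duplicate supplier (keep=first):
   stock supplier   sku  weight  weight_plus_2
0     12   Vertex  B102      29             31
1     14     Acme  B202      20             22
5     53    Umbra  B102      17             19
So mean() = 24.0.

24.0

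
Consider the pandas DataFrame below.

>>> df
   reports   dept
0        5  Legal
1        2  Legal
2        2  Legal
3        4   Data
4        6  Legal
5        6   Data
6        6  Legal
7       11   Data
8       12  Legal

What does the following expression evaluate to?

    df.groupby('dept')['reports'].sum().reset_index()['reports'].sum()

group by dept, sum of reports:
dept
Data     21
Legal    33
Name: reports, dtype: int64
reset_index():
    dept  reports
0   Data       21
1  Legal       33
Taking the sum of column 'reports' gives 54.

54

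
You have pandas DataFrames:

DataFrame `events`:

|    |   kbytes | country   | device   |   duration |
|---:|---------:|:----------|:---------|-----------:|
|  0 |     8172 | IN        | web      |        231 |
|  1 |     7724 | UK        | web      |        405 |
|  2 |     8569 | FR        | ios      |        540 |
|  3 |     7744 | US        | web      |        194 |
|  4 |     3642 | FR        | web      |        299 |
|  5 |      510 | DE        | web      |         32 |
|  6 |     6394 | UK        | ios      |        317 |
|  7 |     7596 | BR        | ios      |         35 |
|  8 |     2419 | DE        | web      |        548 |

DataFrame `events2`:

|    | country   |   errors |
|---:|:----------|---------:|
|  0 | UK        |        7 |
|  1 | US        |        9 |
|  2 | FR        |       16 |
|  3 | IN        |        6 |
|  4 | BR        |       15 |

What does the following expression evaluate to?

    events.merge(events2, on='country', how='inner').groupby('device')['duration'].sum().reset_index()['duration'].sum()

2021

merge on 'country' (how='inner') → 7 rows:
   kbytes country device  duration  errors
0    8172      IN    web       231       6
1    7724      UK    web       405       7
2    8569      FR    ios       540      16
3    7744      US    web       194       9
4    3642      FR    web       299      16
5    6394      UK    ios       317       7
6    7596      BR    ios        35      15
group by device, sum of duration:
device
ios     892
web    1129
Name: duration, dtype: int64
reset_index():
  device  duration
0    ios       892
1    web      1129
sum of column 'duration' → 2021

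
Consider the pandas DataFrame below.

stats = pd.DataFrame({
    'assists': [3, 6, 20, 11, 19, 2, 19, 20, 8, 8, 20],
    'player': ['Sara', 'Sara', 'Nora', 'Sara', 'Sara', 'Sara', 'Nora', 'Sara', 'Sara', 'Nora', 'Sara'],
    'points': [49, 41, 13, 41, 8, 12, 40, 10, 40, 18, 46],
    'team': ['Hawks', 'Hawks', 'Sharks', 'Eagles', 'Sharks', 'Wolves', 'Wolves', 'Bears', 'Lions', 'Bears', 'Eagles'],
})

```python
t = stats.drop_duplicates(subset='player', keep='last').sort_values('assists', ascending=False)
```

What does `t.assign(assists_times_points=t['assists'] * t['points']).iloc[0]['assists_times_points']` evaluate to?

920

drop duplicate player (keep=last):
    assists player  points    team
9         8   Nora      18   Bears
10       20   Sara      46  Eagles
sort by assists descending:
    assists player  points    team
10       20   Sara      46  Eagles
9         8   Nora      18   Bears
add column assists_times_points = t['assists'] * t['points']:
    assists player  points    team  assists_times_points
10       20   Sara      46  Eagles                   920
9         8   Nora      18   Bears                   144
Hence 920.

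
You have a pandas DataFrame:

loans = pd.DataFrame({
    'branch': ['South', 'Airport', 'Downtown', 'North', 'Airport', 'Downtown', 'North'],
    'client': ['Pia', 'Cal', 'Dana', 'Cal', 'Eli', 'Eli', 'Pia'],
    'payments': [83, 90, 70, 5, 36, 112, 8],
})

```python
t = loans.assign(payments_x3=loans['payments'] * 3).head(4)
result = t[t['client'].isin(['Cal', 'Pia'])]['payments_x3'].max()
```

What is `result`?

add column payments_x3 = loans['payments'] * 3:
     branch client  payments  payments_x3
0     South    Pia        83          249
1   Airport    Cal        90          270
2  Downtown   Dana        70          210
3     North    Cal         5           15
4   Airport    Eli        36          108
5  Downtown    Eli       112          336
6     North    Pia         8           24
take first 4 rows:
     branch client  payments  payments_x3
0     South    Pia        83          249
1   Airport    Cal        90          270
2  Downtown   Dana        70          210
3     North    Cal         5           15
filter rows where client in ['Cal', 'Pia']:
    branch client  payments  payments_x3
0    South    Pia        83          249
1  Airport    Cal        90          270
3    North    Cal         5           15

270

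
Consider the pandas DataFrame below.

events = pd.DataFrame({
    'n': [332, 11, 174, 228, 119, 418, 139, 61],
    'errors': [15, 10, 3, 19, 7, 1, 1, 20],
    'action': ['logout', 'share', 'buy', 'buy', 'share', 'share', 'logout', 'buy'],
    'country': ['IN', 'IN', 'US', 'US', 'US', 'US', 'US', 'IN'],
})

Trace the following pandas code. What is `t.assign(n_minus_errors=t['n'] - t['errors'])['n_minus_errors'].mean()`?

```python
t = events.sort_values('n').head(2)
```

21.0

sort by n:
     n  errors  action country
1   11      10   share      IN
7   61      20     buy      IN
4  119       7   share      US
6  139       1  logout      US
2  174       3     buy      US
3  228      19     buy      US
0  332      15  logout      IN
5  418       1   share      US
take first 2 rows:
    n  errors action country
1  11      10  share      IN
7  61      20    buy      IN
add column n_minus_errors = t['n'] - t['errors']:
    n  errors action country  n_minus_errors
1  11      10  share      IN               1
7  61      20    buy      IN              41
So mean() = 21.0.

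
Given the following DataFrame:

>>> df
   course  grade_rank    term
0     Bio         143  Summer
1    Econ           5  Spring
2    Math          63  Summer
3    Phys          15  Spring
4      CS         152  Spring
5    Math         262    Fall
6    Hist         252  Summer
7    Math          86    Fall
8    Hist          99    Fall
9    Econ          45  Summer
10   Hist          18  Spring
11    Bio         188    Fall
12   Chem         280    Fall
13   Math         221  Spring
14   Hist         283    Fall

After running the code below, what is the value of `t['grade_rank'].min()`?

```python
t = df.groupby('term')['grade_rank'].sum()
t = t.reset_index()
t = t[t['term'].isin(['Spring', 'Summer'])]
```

411

group by term, sum of grade_rank:
term
Fall      1198
Spring     411
Summer     503
Name: grade_rank, dtype: int64
reset_index():
     term  grade_rank
0    Fall        1198
1  Spring         411
2  Summer         503
filter rows where term in ['Spring', 'Summer']:
     term  grade_rank
1  Spring         411
2  Summer         503
Finally, min of column 'grade_rank' = 411.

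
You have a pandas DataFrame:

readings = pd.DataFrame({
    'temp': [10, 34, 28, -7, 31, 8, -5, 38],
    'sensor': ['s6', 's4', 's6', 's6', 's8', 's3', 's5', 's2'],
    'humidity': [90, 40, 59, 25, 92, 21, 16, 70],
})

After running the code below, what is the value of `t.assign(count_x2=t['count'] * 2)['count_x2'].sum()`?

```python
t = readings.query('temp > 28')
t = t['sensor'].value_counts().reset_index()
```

6

filter rows where temp > 28:
   temp sensor  humidity
1    34     s4        40
4    31     s8        92
7    38     s2        70
value_counts of sensor:
sensor
s4    1
s8    1
s2    1
Name: count, dtype: int64
reset_index():
  sensor  count
0     s4      1
1     s8      1
2     s2      1
add column count_x2 = t['count'] * 2:
  sensor  count  count_x2
0     s4      1         2
1     s8      1         2
2     s2      1         2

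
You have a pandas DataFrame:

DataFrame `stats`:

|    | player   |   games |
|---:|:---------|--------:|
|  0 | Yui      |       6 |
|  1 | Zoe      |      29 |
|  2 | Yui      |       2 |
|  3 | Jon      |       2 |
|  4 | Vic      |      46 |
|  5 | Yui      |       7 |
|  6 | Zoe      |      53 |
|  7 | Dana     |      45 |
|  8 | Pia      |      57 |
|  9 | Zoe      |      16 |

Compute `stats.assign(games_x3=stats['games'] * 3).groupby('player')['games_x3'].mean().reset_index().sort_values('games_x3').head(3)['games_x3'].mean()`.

39.6666666667

add column games_x3 = stats['games'] * 3:
  player  games  games_x3
0    Yui      6        18
1    Zoe     29        87
2    Yui      2         6
3    Jon      2         6
4    Vic     46       138
5    Yui      7        21
6    Zoe     53       159
7   Dana     45       135
8    Pia     57       171
9    Zoe     16        48
group by player, mean of games_x3:
player
Dana    135.0
Jon       6.0
Pia     171.0
Vic     138.0
Yui      15.0
Zoe      98.0
Name: games_x3, dtype: float64
reset_index():
  player  games_x3
0   Dana     135.0
1    Jon       6.0
2    Pia     171.0
3    Vic     138.0
4    Yui      15.0
5    Zoe      98.0
sort by games_x3:
  player  games_x3
1    Jon       6.0
4    Yui      15.0
5    Zoe      98.0
0   Dana     135.0
3    Vic     138.0
2    Pia     171.0
take first 3 rows:
  player  games_x3
1    Jon       6.0
4    Yui      15.0
5    Zoe      98.0
Hence 39.6666666667.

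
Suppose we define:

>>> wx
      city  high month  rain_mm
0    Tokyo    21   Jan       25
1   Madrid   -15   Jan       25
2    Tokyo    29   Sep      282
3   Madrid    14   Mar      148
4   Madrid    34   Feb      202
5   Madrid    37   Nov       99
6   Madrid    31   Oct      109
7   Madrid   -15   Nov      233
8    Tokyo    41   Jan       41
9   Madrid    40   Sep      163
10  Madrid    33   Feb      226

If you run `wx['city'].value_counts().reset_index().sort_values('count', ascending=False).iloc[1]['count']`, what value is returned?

3

value_counts of city:
city
Madrid    8
Tokyo     3
Name: count, dtype: int64
reset_index():
     city  count
0  Madrid      8
1   Tokyo      3
sort by count descending:
     city  count
0  Madrid      8
1   Tokyo      3
So iloc[1]['count'] = 3.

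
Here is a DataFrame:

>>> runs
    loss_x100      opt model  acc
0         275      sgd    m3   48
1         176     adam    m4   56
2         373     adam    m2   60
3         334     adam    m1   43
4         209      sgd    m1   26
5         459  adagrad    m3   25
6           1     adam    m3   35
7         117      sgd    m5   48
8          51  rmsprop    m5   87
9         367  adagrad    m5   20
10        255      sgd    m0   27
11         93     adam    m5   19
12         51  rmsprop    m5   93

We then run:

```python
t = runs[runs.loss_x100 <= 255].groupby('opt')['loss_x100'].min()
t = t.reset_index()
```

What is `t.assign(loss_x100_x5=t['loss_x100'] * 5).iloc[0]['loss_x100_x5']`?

5

filter rows where loss_x100 <= 255:
    loss_x100      opt model  acc
1         176     adam    m4   56
4         209      sgd    m1   26
6           1     adam    m3   35
7         117      sgd    m5   48
8          51  rmsprop    m5   87
10        255      sgd    m0   27
11         93     adam    m5   19
12         51  rmsprop    m5   93
group by opt, min of loss_x100:
opt
adam         1
rmsprop     51
sgd        117
Name: loss_x100, dtype: int64
reset_index():
       opt  loss_x100
0     adam          1
1  rmsprop         51
2      sgd        117
add column loss_x100_x5 = t['loss_x100'] * 5:
       opt  loss_x100  loss_x100_x5
0     adam          1             5
1  rmsprop         51           255
2      sgd        117           585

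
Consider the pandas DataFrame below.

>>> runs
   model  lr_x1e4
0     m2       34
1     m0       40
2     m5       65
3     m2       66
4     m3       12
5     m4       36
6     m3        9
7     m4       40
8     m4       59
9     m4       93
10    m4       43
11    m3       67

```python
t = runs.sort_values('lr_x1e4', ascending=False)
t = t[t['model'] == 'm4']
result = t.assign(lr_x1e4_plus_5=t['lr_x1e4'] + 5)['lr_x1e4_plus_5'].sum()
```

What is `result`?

296

sort by lr_x1e4 descending:
   model  lr_x1e4
9     m4       93
11    m3       67
3     m2       66
2     m5       65
8     m4       59
10    m4       43
1     m0       40
7     m4       40
5     m4       36
0     m2       34
4     m3       12
6     m3        9
filter rows where model == 'm4':
   model  lr_x1e4
9     m4       93
8     m4       59
10    m4       43
7     m4       40
5     m4       36
add column lr_x1e4_plus_5 = t['lr_x1e4'] + 5:
   model  lr_x1e4  lr_x1e4_plus_5
9     m4       93              98
8     m4       59              64
10    m4       43              48
7     m4       40              45
5     m4       36              41
Finally, sum of column 'lr_x1e4_plus_5' = 296.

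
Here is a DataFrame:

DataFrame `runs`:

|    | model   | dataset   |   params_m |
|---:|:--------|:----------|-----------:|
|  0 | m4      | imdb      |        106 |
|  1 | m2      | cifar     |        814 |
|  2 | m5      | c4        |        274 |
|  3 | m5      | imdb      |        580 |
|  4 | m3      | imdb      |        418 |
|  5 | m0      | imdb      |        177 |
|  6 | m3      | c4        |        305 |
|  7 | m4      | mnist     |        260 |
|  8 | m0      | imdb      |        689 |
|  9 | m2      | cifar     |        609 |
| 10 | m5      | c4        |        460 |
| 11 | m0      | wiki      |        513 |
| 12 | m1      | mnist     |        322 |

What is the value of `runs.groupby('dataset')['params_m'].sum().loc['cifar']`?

1423

group by dataset, sum of params_m:
dataset
c4       1039
cifar    1423
imdb     1970
mnist     582
wiki      513
Name: params_m, dtype: int64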